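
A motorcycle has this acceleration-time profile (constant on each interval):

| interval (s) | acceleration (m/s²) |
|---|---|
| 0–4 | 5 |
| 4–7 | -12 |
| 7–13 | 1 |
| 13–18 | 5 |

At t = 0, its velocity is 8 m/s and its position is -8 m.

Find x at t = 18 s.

On each constant-a segment, Δv = aΔt and Δx = v₀Δt + ½aΔt²; chain segment to segment.
0–4 s: v starts 8 m/s; Δx = 8·4 + ½·5·4² = 72 m; v ends 28 m/s.
4–7 s: v starts 28 m/s; Δx = 28·3 + ½·-12·3² = 30 m; v ends -8 m/s.
7–13 s: v starts -8 m/s; Δx = -8·6 + ½·1·6² = -30 m; v ends -2 m/s.
13–18 s: v starts -2 m/s; Δx = -2·5 + ½·5·5² = 52.5 m; v ends 23 m/s.
x(18) = -8 + Σ Δx = 116.5 m.

116.5 m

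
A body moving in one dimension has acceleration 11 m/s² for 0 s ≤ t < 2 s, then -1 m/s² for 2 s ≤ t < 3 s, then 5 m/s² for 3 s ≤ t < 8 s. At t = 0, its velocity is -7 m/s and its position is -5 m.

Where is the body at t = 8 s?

On each constant-a segment, Δv = aΔt and Δx = v₀Δt + ½aΔt²; chain segment to segment.
0–2 s: v starts -7 m/s; Δx = -7·2 + ½·11·2² = 8 m; v ends 15 m/s.
2–3 s: v starts 15 m/s; Δx = 15·1 + ½·-1·1² = 14.5 m; v ends 14 m/s.
3–8 s: v starts 14 m/s; Δx = 14·5 + ½·5·5² = 132.5 m; v ends 39 m/s.
x(8) = -5 + Σ Δx = 150 m.

150 m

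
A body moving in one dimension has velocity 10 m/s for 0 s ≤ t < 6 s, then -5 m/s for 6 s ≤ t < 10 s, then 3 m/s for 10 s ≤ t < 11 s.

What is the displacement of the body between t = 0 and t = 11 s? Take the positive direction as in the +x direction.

43 m

Net displacement equals the area under the velocity-time graph (areas below the axis count negative).
0–6 s: 10 × 6 = 60 m
6–10 s: -5 × 4 = -20 m
10–11 s: 3 × 1 = 3 m
Net displacement = 43 m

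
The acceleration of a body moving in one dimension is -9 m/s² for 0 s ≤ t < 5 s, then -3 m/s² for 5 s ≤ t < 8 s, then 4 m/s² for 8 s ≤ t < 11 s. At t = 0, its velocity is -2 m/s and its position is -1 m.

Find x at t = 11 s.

-428 m

On each constant-a segment, Δv = aΔt and Δx = v₀Δt + ½aΔt²; chain segment to segment.
0–5 s: v starts -2 m/s; Δx = -2·5 + ½·-9·5² = -122.5 m; v ends -47 m/s.
5–8 s: v starts -47 m/s; Δx = -47·3 + ½·-3·3² = -154.5 m; v ends -56 m/s.
8–11 s: v starts -56 m/s; Δx = -56·3 + ½·4·3² = -150 m; v ends -44 m/s.
x(11) = -1 + Σ Δx = -428 m.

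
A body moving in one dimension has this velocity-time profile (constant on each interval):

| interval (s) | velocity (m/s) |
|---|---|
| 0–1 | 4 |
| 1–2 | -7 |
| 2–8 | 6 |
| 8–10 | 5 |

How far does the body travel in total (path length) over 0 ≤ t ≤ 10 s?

Total distance travelled is ∫|v| dt — sum the magnitudes of each area piece.
0–1 s: |4| × 1 = 4 m
1–2 s: |-7| × 1 = 7 m
2–8 s: |6| × 6 = 36 m
8–10 s: |5| × 2 = 10 m
Total distance = 57 m

57 m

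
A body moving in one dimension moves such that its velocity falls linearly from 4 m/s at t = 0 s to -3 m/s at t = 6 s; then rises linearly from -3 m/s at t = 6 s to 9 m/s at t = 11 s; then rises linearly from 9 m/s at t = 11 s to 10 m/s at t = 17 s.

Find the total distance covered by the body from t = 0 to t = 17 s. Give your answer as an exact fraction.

Total distance travelled is ∫|v| dt — sum the magnitudes of each area piece.
0–6 s: v = 0 at t = 24/7 s; triangle areas 48/7 + 27/7 = 75/7 m
6–11 s: v = 0 at t = 7.25 s; triangle areas 1.875 + 16.875 = 18.75 m
11–17 s: |½(9 + 10)(6)| = 57 m
Total distance = 2421/28 m

2421/28 m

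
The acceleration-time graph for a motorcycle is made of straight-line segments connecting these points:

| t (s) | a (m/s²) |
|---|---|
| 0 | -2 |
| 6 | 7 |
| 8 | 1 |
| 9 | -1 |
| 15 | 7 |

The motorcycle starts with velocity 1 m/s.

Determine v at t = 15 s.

Δv equals the area under the a-t graph; then v = v₀ + Δv.
0–6 s: ½(-2 + 7)(6) = 15 m/s
6–8 s: ½(7 + 1)(2) = 8 m/s
8–9 s: ½(1 + -1)(1) = 0 m/s
9–15 s: ½(-1 + 7)(6) = 18 m/s
Δv = 41 m/s, so v(15) = 1 + (41) = 42 m/s.

42 m/s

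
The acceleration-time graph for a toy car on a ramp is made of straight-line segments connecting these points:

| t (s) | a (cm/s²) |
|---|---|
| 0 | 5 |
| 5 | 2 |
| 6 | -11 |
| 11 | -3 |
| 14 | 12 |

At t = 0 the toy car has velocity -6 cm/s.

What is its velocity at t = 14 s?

-14.5 cm/s

Δv equals the area under the a-t graph; then v = v₀ + Δv.
0–5 s: ½(5 + 2)(5) = 17.5 cm/s
5–6 s: ½(2 + -11)(1) = -4.5 cm/s
6–11 s: ½(-11 + -3)(5) = -35 cm/s
11–14 s: ½(-3 + 12)(3) = 13.5 cm/s
Δv = -8.5 cm/s, so v(14) = -6 + (-8.5) = -14.5 cm/s.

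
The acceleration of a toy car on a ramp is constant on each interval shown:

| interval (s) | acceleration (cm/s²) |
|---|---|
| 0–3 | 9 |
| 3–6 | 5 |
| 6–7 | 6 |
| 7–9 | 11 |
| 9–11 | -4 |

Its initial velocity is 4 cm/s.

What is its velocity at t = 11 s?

Δv equals the area under the a-t graph; then v = v₀ + Δv.
0–3 s: 9 × 3 = 27 cm/s
3–6 s: 5 × 3 = 15 cm/s
6–7 s: 6 × 1 = 6 cm/s
7–9 s: 11 × 2 = 22 cm/s
9–11 s: -4 × 2 = -8 cm/s
Δv = 62 cm/s, so v(11) = 4 + (62) = 66 cm/s.

66 cm/s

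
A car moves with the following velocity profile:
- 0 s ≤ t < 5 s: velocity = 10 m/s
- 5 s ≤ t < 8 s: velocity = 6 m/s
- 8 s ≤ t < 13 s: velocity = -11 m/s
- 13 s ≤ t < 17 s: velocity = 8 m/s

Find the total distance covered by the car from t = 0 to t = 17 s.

Distance (not displacement) is the total path length: add the absolute areas under v-t.
0–5 s: |10| × 5 = 50 m
5–8 s: |6| × 3 = 18 m
8–13 s: |-11| × 5 = 55 m
13–17 s: |8| × 4 = 32 m
Total distance = 155 m

155 m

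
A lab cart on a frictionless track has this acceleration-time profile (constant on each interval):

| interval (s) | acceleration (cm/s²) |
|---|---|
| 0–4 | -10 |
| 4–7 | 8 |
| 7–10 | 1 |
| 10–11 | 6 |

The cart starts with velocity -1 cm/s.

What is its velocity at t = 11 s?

-8 cm/s

Δv equals the area under the a-t graph; then v = v₀ + Δv.
0–4 s: -10 × 4 = -40 cm/s
4–7 s: 8 × 3 = 24 cm/s
7–10 s: 1 × 3 = 3 cm/s
10–11 s: 6 × 1 = 6 cm/s
Δv = -7 cm/s, so v(11) = -1 + (-7) = -8 cm/s.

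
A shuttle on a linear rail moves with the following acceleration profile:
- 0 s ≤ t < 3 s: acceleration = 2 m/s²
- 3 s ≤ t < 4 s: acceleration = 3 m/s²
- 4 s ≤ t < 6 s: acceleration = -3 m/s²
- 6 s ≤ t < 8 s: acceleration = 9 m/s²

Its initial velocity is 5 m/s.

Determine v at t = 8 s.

Δv equals the area under the a-t graph; then v = v₀ + Δv.
0–3 s: 2 × 3 = 6 m/s
3–4 s: 3 × 1 = 3 m/s
4–6 s: -3 × 2 = -6 m/s
6–8 s: 9 × 2 = 18 m/s
Δv = 21 m/s, so v(8) = 5 + (21) = 26 m/s.

26 m/s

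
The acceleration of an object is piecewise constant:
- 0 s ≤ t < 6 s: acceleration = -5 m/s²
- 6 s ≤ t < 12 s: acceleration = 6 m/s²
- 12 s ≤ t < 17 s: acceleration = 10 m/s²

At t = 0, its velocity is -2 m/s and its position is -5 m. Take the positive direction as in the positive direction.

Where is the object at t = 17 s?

On each constant-a segment, Δv = aΔt and Δx = v₀Δt + ½aΔt²; chain segment to segment.
0–6 s: v starts -2 m/s; Δx = -2·6 + ½·-5·6² = -102 m; v ends -32 m/s.
6–12 s: v starts -32 m/s; Δx = -32·6 + ½·6·6² = -84 m; v ends 4 m/s.
12–17 s: v starts 4 m/s; Δx = 4·5 + ½·10·5² = 145 m; v ends 54 m/s.
x(17) = -5 + Σ Δx = -46 m.

-46 m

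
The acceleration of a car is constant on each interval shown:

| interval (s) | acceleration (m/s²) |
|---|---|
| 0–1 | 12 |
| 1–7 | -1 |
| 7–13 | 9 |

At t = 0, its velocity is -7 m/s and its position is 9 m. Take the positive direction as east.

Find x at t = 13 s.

On each constant-a segment, Δv = aΔt and Δx = v₀Δt + ½aΔt²; chain segment to segment.
0–1 s: v starts -7 m/s; Δx = -7·1 + ½·12·1² = -1 m; v ends 5 m/s.
1–7 s: v starts 5 m/s; Δx = 5·6 + ½·-1·6² = 12 m; v ends -1 m/s.
7–13 s: v starts -1 m/s; Δx = -1·6 + ½·9·6² = 156 m; v ends 53 m/s.
x(13) = 9 + Σ Δx = 176 m.

176 m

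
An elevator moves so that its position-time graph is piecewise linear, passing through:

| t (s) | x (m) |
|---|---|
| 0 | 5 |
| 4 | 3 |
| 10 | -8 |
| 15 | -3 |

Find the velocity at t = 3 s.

Velocity is the slope of the x-t graph on 0–4 s: (3 − 5)/(4 − 0) = -0.5 m/s.

-0.5 m/s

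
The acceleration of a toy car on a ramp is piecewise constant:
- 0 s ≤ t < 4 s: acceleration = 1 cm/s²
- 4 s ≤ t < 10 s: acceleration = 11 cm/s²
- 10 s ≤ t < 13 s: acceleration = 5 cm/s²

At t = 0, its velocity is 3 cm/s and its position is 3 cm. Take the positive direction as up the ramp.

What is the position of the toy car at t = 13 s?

On each constant-a segment, Δv = aΔt and Δx = v₀Δt + ½aΔt²; chain segment to segment.
0–4 s: v starts 3 cm/s; Δx = 3·4 + ½·1·4² = 20 cm; v ends 7 cm/s.
4–10 s: v starts 7 cm/s; Δx = 7·6 + ½·11·6² = 240 cm; v ends 73 cm/s.
10–13 s: v starts 73 cm/s; Δx = 73·3 + ½·5·3² = 241.5 cm; v ends 88 cm/s.
x(13) = 3 + Σ Δx = 504.5 cm.

504.5 cm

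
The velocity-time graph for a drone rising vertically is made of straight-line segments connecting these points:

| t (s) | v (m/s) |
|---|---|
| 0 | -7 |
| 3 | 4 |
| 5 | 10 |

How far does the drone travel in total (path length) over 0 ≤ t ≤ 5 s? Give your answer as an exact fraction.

503/22 m

Distance (not displacement) is the total path length: add the absolute areas under v-t.
0–3 s: v = 0 at t = 21/11 s; triangle areas 147/22 + 24/11 = 195/22 m
3–5 s: |½(4 + 10)(2)| = 14 m
Total distance = 503/22 m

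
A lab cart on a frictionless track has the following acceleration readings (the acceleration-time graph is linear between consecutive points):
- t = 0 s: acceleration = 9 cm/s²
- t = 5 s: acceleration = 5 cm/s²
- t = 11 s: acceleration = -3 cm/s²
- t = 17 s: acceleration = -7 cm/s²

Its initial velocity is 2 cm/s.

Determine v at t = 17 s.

Δv equals the area under the a-t graph; then v = v₀ + Δv.
0–5 s: ½(9 + 5)(5) = 35 cm/s
5–11 s: ½(5 + -3)(6) = 6 cm/s
11–17 s: ½(-3 + -7)(6) = -30 cm/s
Δv = 11 cm/s, so v(17) = 2 + (11) = 13 cm/s.

13 cm/s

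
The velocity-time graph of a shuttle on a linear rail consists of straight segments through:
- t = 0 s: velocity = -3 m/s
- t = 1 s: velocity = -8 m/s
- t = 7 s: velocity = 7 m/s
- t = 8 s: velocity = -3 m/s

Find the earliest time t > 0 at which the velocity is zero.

v changes sign on 1–7 s (from -8 to 7); the graph is linear there, so v = 0 at t = 1 + (8)·(7 − 1)/(7 − -8) = 4.2 s.

t = 4.2 s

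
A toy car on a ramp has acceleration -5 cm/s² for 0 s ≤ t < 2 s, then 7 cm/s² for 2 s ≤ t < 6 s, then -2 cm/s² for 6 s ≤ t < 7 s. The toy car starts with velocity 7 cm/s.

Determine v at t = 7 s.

23 cm/s

Δv equals the area under the a-t graph; then v = v₀ + Δv.
0–2 s: -5 × 2 = -10 cm/s
2–6 s: 7 × 4 = 28 cm/s
6–7 s: -2 × 1 = -2 cm/s
Δv = 16 cm/s, so v(7) = 7 + (16) = 23 cm/s.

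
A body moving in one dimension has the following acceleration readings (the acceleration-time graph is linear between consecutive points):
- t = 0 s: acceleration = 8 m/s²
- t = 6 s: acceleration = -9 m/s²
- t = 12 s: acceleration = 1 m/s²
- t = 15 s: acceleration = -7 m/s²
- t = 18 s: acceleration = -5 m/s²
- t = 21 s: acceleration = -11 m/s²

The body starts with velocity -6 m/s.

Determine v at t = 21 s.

Δv equals the area under the a-t graph; then v = v₀ + Δv.
0–6 s: ½(8 + -9)(6) = -3 m/s
6–12 s: ½(-9 + 1)(6) = -24 m/s
12–15 s: ½(1 + -7)(3) = -9 m/s
15–18 s: ½(-7 + -5)(3) = -18 m/s
18–21 s: ½(-5 + -11)(3) = -24 m/s
Δv = -78 m/s, so v(21) = -6 + (-78) = -84 m/s.

-84 m/s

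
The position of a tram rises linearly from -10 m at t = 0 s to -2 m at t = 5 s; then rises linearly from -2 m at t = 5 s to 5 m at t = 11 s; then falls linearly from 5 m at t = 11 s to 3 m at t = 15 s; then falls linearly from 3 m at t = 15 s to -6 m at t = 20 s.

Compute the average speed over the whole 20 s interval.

1.3 m/s

Average speed = (total path length)/(elapsed time); on a piecewise-linear x-t graph the path length is Σ|Δx|.
0–5 s: |Δx| = |-2 − -10| = 8 m
5–11 s: |Δx| = |5 − -2| = 7 m
11–15 s: |Δx| = |3 − 5| = 2 m
15–20 s: |Δx| = |-6 − 3| = 9 m
Total path = 26 m; average speed = 26/20 = 1.3 m/s.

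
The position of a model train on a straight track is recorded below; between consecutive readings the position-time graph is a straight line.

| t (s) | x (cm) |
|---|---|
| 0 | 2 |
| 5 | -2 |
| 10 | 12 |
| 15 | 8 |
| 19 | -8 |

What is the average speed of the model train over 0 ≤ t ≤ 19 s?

Average speed = (total path length)/(elapsed time); on a piecewise-linear x-t graph the path length is Σ|Δx|.
0–5 s: |Δx| = |-2 − 2| = 4 cm
5–10 s: |Δx| = |12 − -2| = 14 cm
10–15 s: |Δx| = |8 − 12| = 4 cm
15–19 s: |Δx| = |-8 − 8| = 16 cm
Total path = 38 cm; average speed = 38/19 = 2 cm/s.

2 cm/s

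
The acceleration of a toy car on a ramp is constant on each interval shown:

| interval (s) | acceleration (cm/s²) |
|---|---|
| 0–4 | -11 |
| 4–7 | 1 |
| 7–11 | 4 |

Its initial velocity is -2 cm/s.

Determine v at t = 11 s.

Δv equals the area under the a-t graph; then v = v₀ + Δv.
0–4 s: -11 × 4 = -44 cm/s
4–7 s: 1 × 3 = 3 cm/s
7–11 s: 4 × 4 = 16 cm/s
Δv = -25 cm/s, so v(11) = -2 + (-25) = -27 cm/s.

-27 cm/s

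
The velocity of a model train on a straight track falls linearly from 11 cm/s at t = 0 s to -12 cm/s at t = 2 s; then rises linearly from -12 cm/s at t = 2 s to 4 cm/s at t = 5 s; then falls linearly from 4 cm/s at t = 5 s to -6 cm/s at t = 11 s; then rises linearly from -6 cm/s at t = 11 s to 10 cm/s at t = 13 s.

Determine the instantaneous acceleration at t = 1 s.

-11.5 cm/s²

Acceleration is the slope of the v-t graph on 0–2 s: (-12 − 11)/(2 − 0) = -11.5 cm/s².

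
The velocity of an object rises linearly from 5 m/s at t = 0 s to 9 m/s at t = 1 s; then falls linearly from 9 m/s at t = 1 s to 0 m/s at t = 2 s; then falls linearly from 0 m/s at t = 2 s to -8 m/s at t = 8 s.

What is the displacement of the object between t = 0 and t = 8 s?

-12.5 m

Displacement is the signed area under the v-t curve.
0–1 s: ½(5 + 9)(1) = 7 m
1–2 s: ½(9 + 0)(1) = 4.5 m
2–8 s: ½(0 + -8)(6) = -24 m
Net displacement = -12.5 m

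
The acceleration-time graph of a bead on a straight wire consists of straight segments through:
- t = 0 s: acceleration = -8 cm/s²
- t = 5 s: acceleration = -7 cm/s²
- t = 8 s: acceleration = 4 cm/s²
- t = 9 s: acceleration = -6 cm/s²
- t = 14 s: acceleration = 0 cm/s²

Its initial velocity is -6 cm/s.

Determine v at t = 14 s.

Δv equals the area under the a-t graph; then v = v₀ + Δv.
0–5 s: ½(-8 + -7)(5) = -37.5 cm/s
5–8 s: ½(-7 + 4)(3) = -4.5 cm/s
8–9 s: ½(4 + -6)(1) = -1 cm/s
9–14 s: ½(-6 + 0)(5) = -15 cm/s
Δv = -58 cm/s, so v(14) = -6 + (-58) = -64 cm/s.

-64 cm/s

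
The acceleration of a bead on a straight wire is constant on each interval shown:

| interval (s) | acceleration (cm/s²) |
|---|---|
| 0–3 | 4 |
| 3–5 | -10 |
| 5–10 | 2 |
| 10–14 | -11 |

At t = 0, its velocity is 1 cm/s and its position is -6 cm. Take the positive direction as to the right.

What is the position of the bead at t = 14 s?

-65 cm

On each constant-a segment, Δv = aΔt and Δx = v₀Δt + ½aΔt²; chain segment to segment.
0–3 s: v starts 1 cm/s; Δx = 1·3 + ½·4·3² = 21 cm; v ends 13 cm/s.
3–5 s: v starts 13 cm/s; Δx = 13·2 + ½·-10·2² = 6 cm; v ends -7 cm/s.
5–10 s: v starts -7 cm/s; Δx = -7·5 + ½·2·5² = -10 cm; v ends 3 cm/s.
10–14 s: v starts 3 cm/s; Δx = 3·4 + ½·-11·4² = -76 cm; v ends -41 cm/s.
x(14) = -6 + Σ Δx = -65 cm.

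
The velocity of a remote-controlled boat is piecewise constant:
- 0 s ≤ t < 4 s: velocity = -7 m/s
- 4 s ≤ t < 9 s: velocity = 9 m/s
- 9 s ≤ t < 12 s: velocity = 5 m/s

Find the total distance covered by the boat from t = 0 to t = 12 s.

Total distance travelled is ∫|v| dt — sum the magnitudes of each area piece.
0–4 s: |-7| × 4 = 28 m
4–9 s: |9| × 5 = 45 m
9–12 s: |5| × 3 = 15 m
Total distance = 88 m

88 m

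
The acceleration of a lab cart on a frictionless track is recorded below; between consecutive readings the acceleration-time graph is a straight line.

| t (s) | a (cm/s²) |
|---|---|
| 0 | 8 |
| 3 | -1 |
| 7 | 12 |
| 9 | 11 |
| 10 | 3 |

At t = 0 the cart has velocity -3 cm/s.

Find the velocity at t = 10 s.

59.5 cm/s

Δv equals the area under the a-t graph; then v = v₀ + Δv.
0–3 s: ½(8 + -1)(3) = 10.5 cm/s
3–7 s: ½(-1 + 12)(4) = 22 cm/s
7–9 s: ½(12 + 11)(2) = 23 cm/s
9–10 s: ½(11 + 3)(1) = 7 cm/s
Δv = 62.5 cm/s, so v(10) = -3 + (62.5) = 59.5 cm/s.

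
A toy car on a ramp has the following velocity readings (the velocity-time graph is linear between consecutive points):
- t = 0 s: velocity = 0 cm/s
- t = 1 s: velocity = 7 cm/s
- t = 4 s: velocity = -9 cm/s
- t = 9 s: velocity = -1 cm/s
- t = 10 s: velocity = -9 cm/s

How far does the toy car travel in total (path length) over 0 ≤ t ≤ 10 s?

45.6875 cm

Total distance travelled is ∫|v| dt — sum the magnitudes of each area piece.
0–1 s: |½(0 + 7)(1)| = 3.5 cm
1–4 s: v = 0 at t = 2.3125 s; triangle areas 4.59375 + 7.59375 = 12.1875 cm
4–9 s: |½(-9 + -1)(5)| = 25 cm
9–10 s: |½(-1 + -9)(1)| = 5 cm
Total distance = 45.6875 cm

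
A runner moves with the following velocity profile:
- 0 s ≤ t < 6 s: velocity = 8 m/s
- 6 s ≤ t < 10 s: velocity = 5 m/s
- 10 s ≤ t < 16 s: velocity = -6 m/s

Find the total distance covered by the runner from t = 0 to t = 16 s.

Total distance travelled is ∫|v| dt — sum the magnitudes of each area piece.
0–6 s: |8| × 6 = 48 m
6–10 s: |5| × 4 = 20 m
10–16 s: |-6| × 6 = 36 m
Total distance = 104 m

104 m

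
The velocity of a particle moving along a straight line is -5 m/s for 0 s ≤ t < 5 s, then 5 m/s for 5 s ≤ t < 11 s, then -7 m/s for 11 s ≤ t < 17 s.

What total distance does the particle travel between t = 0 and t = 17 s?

Distance (not displacement) is the total path length: add the absolute areas under v-t.
0–5 s: |-5| × 5 = 25 m
5–11 s: |5| × 6 = 30 m
11–17 s: |-7| × 6 = 42 m
Total distance = 97 m

97 m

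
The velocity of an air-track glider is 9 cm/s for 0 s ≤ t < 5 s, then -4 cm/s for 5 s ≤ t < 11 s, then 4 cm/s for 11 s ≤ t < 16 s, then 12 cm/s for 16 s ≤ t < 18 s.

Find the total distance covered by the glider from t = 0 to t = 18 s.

113 cm

Total distance travelled is ∫|v| dt — sum the magnitudes of each area piece.
0–5 s: |9| × 5 = 45 cm
5–11 s: |-4| × 6 = 24 cm
11–16 s: |4| × 5 = 20 cm
16–18 s: |12| × 2 = 24 cm
Total distance = 113 cm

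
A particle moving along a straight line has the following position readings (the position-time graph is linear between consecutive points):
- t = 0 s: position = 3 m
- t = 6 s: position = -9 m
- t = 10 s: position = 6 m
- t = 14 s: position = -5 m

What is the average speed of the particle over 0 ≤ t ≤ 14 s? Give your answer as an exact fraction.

19/7 m/s

Average speed = (total path length)/(elapsed time); on a piecewise-linear x-t graph the path length is Σ|Δx|.
0–6 s: |Δx| = |-9 − 3| = 12 m
6–10 s: |Δx| = |6 − -9| = 15 m
10–14 s: |Δx| = |-5 − 6| = 11 m
Total path = 38 m; average speed = 38/14 = 19/7 m/s.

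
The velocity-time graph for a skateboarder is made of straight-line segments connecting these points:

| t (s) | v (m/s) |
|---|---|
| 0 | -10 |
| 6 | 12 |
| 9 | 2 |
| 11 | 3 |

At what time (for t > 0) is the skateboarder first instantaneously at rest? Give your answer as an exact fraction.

v changes sign on 0–6 s (from -10 to 12); the graph is linear there, so v = 0 at t = 0 + (10)·(6 − 0)/(12 − -10) = 30/11 s.

t = 30/11 s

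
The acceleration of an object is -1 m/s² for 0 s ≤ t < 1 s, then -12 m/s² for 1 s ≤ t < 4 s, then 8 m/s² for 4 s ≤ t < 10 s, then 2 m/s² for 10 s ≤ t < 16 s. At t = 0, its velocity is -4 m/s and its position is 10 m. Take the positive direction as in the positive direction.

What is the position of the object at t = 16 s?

On each constant-a segment, Δv = aΔt and Δx = v₀Δt + ½aΔt²; chain segment to segment.
0–1 s: v starts -4 m/s; Δx = -4·1 + ½·-1·1² = -4.5 m; v ends -5 m/s.
1–4 s: v starts -5 m/s; Δx = -5·3 + ½·-12·3² = -69 m; v ends -41 m/s.
4–10 s: v starts -41 m/s; Δx = -41·6 + ½·8·6² = -102 m; v ends 7 m/s.
10–16 s: v starts 7 m/s; Δx = 7·6 + ½·2·6² = 78 m; v ends 19 m/s.
x(16) = 10 + Σ Δx = -87.5 m.

-87.5 m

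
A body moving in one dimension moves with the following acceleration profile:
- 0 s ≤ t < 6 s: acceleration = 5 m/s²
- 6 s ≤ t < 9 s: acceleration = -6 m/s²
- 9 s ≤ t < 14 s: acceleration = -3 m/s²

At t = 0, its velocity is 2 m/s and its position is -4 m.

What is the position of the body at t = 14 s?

On each constant-a segment, Δv = aΔt and Δx = v₀Δt + ½aΔt²; chain segment to segment.
0–6 s: v starts 2 m/s; Δx = 2·6 + ½·5·6² = 102 m; v ends 32 m/s.
6–9 s: v starts 32 m/s; Δx = 32·3 + ½·-6·3² = 69 m; v ends 14 m/s.
9–14 s: v starts 14 m/s; Δx = 14·5 + ½·-3·5² = 32.5 m; v ends -1 m/s.
x(14) = -4 + Σ Δx = 199.5 m.

199.5 m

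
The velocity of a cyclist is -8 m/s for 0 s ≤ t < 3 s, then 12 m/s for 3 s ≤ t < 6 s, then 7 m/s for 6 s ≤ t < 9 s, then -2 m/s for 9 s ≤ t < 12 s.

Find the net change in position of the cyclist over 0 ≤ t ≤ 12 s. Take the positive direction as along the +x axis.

27 m

Net displacement equals the area under the velocity-time graph (areas below the axis count negative).
0–3 s: -8 × 3 = -24 m
3–6 s: 12 × 3 = 36 m
6–9 s: 7 × 3 = 21 m
9–12 s: -2 × 3 = -6 m
Net displacement = 27 m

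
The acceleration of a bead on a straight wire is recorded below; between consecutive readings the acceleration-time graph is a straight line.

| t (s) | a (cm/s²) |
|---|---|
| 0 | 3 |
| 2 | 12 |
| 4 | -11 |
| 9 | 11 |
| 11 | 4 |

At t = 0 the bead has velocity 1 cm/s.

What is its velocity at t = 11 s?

32 cm/s

Δv equals the area under the a-t graph; then v = v₀ + Δv.
0–2 s: ½(3 + 12)(2) = 15 cm/s
2–4 s: ½(12 + -11)(2) = 1 cm/s
4–9 s: ½(-11 + 11)(5) = 0 cm/s
9–11 s: ½(11 + 4)(2) = 15 cm/s
Δv = 31 cm/s, so v(11) = 1 + (31) = 32 cm/s.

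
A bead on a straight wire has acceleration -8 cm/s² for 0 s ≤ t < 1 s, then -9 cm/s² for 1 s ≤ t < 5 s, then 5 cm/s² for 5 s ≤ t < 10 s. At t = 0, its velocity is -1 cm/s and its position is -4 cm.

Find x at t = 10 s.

-279.5 cm

On each constant-a segment, Δv = aΔt and Δx = v₀Δt + ½aΔt²; chain segment to segment.
0–1 s: v starts -1 cm/s; Δx = -1·1 + ½·-8·1² = -5 cm; v ends -9 cm/s.
1–5 s: v starts -9 cm/s; Δx = -9·4 + ½·-9·4² = -108 cm; v ends -45 cm/s.
5–10 s: v starts -45 cm/s; Δx = -45·5 + ½·5·5² = -162.5 cm; v ends -20 cm/s.
x(10) = -4 + Σ Δx = -279.5 cm.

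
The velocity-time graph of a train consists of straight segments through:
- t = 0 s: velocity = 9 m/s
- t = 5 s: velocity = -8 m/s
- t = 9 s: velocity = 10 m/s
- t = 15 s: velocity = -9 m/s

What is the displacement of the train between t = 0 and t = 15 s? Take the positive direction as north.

9.5 m

Displacement is the signed area under the v-t curve.
0–5 s: ½(9 + -8)(5) = 2.5 m
5–9 s: ½(-8 + 10)(4) = 4 m
9–15 s: ½(10 + -9)(6) = 3 m
Net displacement = 9.5 m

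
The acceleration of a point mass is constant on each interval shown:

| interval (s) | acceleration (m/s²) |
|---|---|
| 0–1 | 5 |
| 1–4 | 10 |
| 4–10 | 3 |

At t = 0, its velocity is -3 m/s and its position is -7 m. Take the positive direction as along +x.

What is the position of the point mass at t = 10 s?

289.5 m

On each constant-a segment, Δv = aΔt and Δx = v₀Δt + ½aΔt²; chain segment to segment.
0–1 s: v starts -3 m/s; Δx = -3·1 + ½·5·1² = -0.5 m; v ends 2 m/s.
1–4 s: v starts 2 m/s; Δx = 2·3 + ½·10·3² = 51 m; v ends 32 m/s.
4–10 s: v starts 32 m/s; Δx = 32·6 + ½·3·6² = 246 m; v ends 50 m/s.
x(10) = -7 + Σ Δx = 289.5 m.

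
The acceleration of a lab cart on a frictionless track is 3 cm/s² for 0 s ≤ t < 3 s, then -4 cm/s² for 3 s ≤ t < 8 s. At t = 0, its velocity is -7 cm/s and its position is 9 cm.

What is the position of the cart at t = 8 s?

-38.5 cm

On each constant-a segment, Δv = aΔt and Δx = v₀Δt + ½aΔt²; chain segment to segment.
0–3 s: v starts -7 cm/s; Δx = -7·3 + ½·3·3² = -7.5 cm; v ends 2 cm/s.
3–8 s: v starts 2 cm/s; Δx = 2·5 + ½·-4·5² = -40 cm; v ends -18 cm/s.
x(8) = 9 + Σ Δx = -38.5 cm.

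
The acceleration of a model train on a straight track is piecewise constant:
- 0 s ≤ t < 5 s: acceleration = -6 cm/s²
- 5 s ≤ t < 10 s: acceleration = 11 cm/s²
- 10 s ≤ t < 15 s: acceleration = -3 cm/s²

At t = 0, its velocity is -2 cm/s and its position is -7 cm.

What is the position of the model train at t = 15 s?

-37 cm

On each constant-a segment, Δv = aΔt and Δx = v₀Δt + ½aΔt²; chain segment to segment.
0–5 s: v starts -2 cm/s; Δx = -2·5 + ½·-6·5² = -85 cm; v ends -32 cm/s.
5–10 s: v starts -32 cm/s; Δx = -32·5 + ½·11·5² = -22.5 cm; v ends 23 cm/s.
10–15 s: v starts 23 cm/s; Δx = 23·5 + ½·-3·5² = 77.5 cm; v ends 8 cm/s.
x(15) = -7 + Σ Δx = -37 cm.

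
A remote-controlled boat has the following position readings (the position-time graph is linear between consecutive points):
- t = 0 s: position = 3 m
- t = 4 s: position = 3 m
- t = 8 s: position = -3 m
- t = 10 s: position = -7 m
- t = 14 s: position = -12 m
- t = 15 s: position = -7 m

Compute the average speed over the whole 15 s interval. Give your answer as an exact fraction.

Average speed = (total path length)/(elapsed time); on a piecewise-linear x-t graph the path length is Σ|Δx|.
0–4 s: |Δx| = |3 − 3| = 0 m
4–8 s: |Δx| = |-3 − 3| = 6 m
8–10 s: |Δx| = |-7 − -3| = 4 m
10–14 s: |Δx| = |-12 − -7| = 5 m
14–15 s: |Δx| = |-7 − -12| = 5 m
Total path = 20 m; average speed = 20/15 = 4/3 m/s.

4/3 m/s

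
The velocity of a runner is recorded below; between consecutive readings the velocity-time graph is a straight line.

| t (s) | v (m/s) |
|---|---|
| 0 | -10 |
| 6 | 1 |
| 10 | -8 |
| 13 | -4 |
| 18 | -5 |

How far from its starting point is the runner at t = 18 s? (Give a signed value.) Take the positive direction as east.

Net displacement equals the area under the velocity-time graph (areas below the axis count negative).
0–6 s: ½(-10 + 1)(6) = -27 m
6–10 s: ½(1 + -8)(4) = -14 m
10–13 s: ½(-8 + -4)(3) = -18 m
13–18 s: ½(-4 + -5)(5) = -22.5 m
Net displacement = -81.5 m

-81.5 m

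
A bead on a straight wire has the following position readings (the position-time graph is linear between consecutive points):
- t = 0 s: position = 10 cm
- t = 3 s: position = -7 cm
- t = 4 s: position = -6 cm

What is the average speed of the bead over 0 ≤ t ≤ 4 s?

4.5 cm/s

Average speed = (total path length)/(elapsed time); on a piecewise-linear x-t graph the path length is Σ|Δx|.
0–3 s: |Δx| = |-7 − 10| = 17 cm
3–4 s: |Δx| = |-6 − -7| = 1 cm
Total path = 18 cm; average speed = 18/4 = 4.5 cm/s.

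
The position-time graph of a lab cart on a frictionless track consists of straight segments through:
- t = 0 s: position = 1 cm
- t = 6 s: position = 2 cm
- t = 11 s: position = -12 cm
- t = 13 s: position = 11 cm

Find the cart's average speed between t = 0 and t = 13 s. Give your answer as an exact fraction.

Average speed = (total path length)/(elapsed time); on a piecewise-linear x-t graph the path length is Σ|Δx|.
0–6 s: |Δx| = |2 − 1| = 1 cm
6–11 s: |Δx| = |-12 − 2| = 14 cm
11–13 s: |Δx| = |11 − -12| = 23 cm
Total path = 38 cm; average speed = 38/13 = 38/13 cm/s.

38/13 cm/s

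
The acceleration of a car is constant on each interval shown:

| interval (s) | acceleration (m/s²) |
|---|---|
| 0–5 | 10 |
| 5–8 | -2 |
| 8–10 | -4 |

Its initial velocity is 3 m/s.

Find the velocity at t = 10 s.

39 m/s

Δv equals the area under the a-t graph; then v = v₀ + Δv.
0–5 s: 10 × 5 = 50 m/s
5–8 s: -2 × 3 = -6 m/s
8–10 s: -4 × 2 = -8 m/s
Δv = 36 m/s, so v(10) = 3 + (36) = 39 m/s.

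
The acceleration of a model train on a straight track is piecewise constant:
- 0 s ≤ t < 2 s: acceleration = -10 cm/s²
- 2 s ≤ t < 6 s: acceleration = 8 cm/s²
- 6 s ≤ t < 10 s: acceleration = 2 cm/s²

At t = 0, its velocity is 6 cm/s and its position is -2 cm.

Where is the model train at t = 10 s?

86 cm

On each constant-a segment, Δv = aΔt and Δx = v₀Δt + ½aΔt²; chain segment to segment.
0–2 s: v starts 6 cm/s; Δx = 6·2 + ½·-10·2² = -8 cm; v ends -14 cm/s.
2–6 s: v starts -14 cm/s; Δx = -14·4 + ½·8·4² = 8 cm; v ends 18 cm/s.
6–10 s: v starts 18 cm/s; Δx = 18·4 + ½·2·4² = 88 cm; v ends 26 cm/s.
x(10) = -2 + Σ Δx = 86 cm.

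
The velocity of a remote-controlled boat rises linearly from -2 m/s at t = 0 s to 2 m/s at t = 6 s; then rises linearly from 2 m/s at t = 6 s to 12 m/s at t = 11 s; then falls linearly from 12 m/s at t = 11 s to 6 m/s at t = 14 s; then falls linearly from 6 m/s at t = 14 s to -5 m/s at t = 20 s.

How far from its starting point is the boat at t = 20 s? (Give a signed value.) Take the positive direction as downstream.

65 m

Displacement is the signed area under the v-t curve.
0–6 s: ½(-2 + 2)(6) = 0 m
6–11 s: ½(2 + 12)(5) = 35 m
11–14 s: ½(12 + 6)(3) = 27 m
14–20 s: ½(6 + -5)(6) = 3 m
Net displacement = 65 m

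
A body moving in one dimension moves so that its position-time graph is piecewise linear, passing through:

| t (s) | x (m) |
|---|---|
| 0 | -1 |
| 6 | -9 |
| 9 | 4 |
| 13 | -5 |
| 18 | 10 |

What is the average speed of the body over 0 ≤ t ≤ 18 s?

Average speed = (total path length)/(elapsed time); on a piecewise-linear x-t graph the path length is Σ|Δx|.
0–6 s: |Δx| = |-9 − -1| = 8 m
6–9 s: |Δx| = |4 − -9| = 13 m
9–13 s: |Δx| = |-5 − 4| = 9 m
13–18 s: |Δx| = |10 − -5| = 15 m
Total path = 45 m; average speed = 45/18 = 2.5 m/s.

2.5 m/s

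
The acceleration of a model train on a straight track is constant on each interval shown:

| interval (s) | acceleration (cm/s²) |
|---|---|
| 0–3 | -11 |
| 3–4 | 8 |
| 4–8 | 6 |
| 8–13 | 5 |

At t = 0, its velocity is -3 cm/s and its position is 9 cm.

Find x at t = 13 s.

On each constant-a segment, Δv = aΔt and Δx = v₀Δt + ½aΔt²; chain segment to segment.
0–3 s: v starts -3 cm/s; Δx = -3·3 + ½·-11·3² = -58.5 cm; v ends -36 cm/s.
3–4 s: v starts -36 cm/s; Δx = -36·1 + ½·8·1² = -32 cm; v ends -28 cm/s.
4–8 s: v starts -28 cm/s; Δx = -28·4 + ½·6·4² = -64 cm; v ends -4 cm/s.
8–13 s: v starts -4 cm/s; Δx = -4·5 + ½·5·5² = 42.5 cm; v ends 21 cm/s.
x(13) = 9 + Σ Δx = -103 cm.

-103 cm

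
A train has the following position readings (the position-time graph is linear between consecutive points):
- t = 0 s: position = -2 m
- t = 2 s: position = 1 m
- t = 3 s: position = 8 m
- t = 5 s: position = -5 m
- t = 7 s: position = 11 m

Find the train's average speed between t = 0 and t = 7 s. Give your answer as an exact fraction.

39/7 m/s

Average speed = (total path length)/(elapsed time); on a piecewise-linear x-t graph the path length is Σ|Δx|.
0–2 s: |Δx| = |1 − -2| = 3 m
2–3 s: |Δx| = |8 − 1| = 7 m
3–5 s: |Δx| = |-5 − 8| = 13 m
5–7 s: |Δx| = |11 − -5| = 16 m
Total path = 39 m; average speed = 39/7 = 39/7 m/s.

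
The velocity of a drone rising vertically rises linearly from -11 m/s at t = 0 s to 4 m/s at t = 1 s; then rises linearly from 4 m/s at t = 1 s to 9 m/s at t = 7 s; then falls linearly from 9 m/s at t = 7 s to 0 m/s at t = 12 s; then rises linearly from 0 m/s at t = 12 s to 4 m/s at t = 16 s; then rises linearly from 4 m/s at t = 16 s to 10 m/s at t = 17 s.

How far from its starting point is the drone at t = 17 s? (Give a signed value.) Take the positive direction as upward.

73 m

Displacement is the signed area under the v-t curve.
0–1 s: ½(-11 + 4)(1) = -3.5 m
1–7 s: ½(4 + 9)(6) = 39 m
7–12 s: ½(9 + 0)(5) = 22.5 m
12–16 s: ½(0 + 4)(4) = 8 m
16–17 s: ½(4 + 10)(1) = 7 m
Net displacement = 73 m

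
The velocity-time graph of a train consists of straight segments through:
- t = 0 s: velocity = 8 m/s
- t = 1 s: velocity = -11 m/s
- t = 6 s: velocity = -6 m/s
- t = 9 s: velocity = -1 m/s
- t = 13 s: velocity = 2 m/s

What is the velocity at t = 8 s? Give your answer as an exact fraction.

-8/3 m/s

On 6–9 s the graph is linear from -6 to -1 m/s: v(8) = -6 + (-1 − -6)·(8 − 6)/(9 − 6) = -8/3 m/s.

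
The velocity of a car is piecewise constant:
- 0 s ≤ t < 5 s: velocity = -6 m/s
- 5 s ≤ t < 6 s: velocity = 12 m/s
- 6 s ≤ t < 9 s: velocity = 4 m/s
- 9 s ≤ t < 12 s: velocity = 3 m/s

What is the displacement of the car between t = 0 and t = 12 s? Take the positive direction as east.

Net displacement equals the area under the velocity-time graph (areas below the axis count negative).
0–5 s: -6 × 5 = -30 m
5–6 s: 12 × 1 = 12 m
6–9 s: 4 × 3 = 12 m
9–12 s: 3 × 3 = 9 m
Net displacement = 3 m

3 m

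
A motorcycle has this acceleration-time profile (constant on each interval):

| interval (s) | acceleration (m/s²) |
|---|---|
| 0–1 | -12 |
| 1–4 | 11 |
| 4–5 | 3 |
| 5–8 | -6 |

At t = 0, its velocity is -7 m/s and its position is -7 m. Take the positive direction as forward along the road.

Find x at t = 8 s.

On each constant-a segment, Δv = aΔt and Δx = v₀Δt + ½aΔt²; chain segment to segment.
0–1 s: v starts -7 m/s; Δx = -7·1 + ½·-12·1² = -13 m; v ends -19 m/s.
1–4 s: v starts -19 m/s; Δx = -19·3 + ½·11·3² = -7.5 m; v ends 14 m/s.
4–5 s: v starts 14 m/s; Δx = 14·1 + ½·3·1² = 15.5 m; v ends 17 m/s.
5–8 s: v starts 17 m/s; Δx = 17·3 + ½·-6·3² = 24 m; v ends -1 m/s.
x(8) = -7 + Σ Δx = 12 m.

12 m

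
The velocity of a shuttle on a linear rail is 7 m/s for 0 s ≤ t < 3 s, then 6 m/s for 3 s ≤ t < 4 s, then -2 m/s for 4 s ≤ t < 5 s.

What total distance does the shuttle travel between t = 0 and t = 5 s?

29 m

Distance (not displacement) is the total path length: add the absolute areas under v-t.
0–3 s: |7| × 3 = 21 m
3–4 s: |6| × 1 = 6 m
4–5 s: |-2| × 1 = 2 m
Total distance = 29 m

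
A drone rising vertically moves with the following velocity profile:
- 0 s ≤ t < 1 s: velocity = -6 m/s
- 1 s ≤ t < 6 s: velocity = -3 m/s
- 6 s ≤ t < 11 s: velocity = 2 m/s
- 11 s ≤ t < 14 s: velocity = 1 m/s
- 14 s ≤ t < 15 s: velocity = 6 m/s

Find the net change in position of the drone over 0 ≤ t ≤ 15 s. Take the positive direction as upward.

-2 m

Net displacement equals the area under the velocity-time graph (areas below the axis count negative).
0–1 s: -6 × 1 = -6 m
1–6 s: -3 × 5 = -15 m
6–11 s: 2 × 5 = 10 m
11–14 s: 1 × 3 = 3 m
14–15 s: 6 × 1 = 6 m
Net displacement = -2 m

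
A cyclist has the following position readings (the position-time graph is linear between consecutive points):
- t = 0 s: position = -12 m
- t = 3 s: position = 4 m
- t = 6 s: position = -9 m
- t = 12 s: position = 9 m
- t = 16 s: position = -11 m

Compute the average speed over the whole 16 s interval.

Average speed = (total path length)/(elapsed time); on a piecewise-linear x-t graph the path length is Σ|Δx|.
0–3 s: |Δx| = |4 − -12| = 16 m
3–6 s: |Δx| = |-9 − 4| = 13 m
6–12 s: |Δx| = |9 − -9| = 18 m
12–16 s: |Δx| = |-11 − 9| = 20 m
Total path = 67 m; average speed = 67/16 = 4.1875 m/s.

4.1875 m/s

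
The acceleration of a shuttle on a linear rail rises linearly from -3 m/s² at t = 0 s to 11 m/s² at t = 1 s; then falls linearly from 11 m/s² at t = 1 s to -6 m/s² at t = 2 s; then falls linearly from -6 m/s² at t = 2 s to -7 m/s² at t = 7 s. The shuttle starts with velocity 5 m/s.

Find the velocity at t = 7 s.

-21 m/s

Δv equals the area under the a-t graph; then v = v₀ + Δv.
0–1 s: ½(-3 + 11)(1) = 4 m/s
1–2 s: ½(11 + -6)(1) = 2.5 m/s
2–7 s: ½(-6 + -7)(5) = -32.5 m/s
Δv = -26 m/s, so v(7) = 5 + (-26) = -21 m/s.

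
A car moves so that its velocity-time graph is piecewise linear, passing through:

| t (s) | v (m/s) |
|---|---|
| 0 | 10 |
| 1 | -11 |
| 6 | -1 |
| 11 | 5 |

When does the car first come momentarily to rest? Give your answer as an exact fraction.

t = 10/21 s

v changes sign on 0–1 s (from 10 to -11); the graph is linear there, so v = 0 at t = 0 + (-10)·(1 − 0)/(-11 − 10) = 10/21 s.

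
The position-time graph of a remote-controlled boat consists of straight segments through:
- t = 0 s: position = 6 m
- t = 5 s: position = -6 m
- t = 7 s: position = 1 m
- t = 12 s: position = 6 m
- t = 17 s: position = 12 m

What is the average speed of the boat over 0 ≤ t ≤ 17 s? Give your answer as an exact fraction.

Average speed = (total path length)/(elapsed time); on a piecewise-linear x-t graph the path length is Σ|Δx|.
0–5 s: |Δx| = |-6 − 6| = 12 m
5–7 s: |Δx| = |1 − -6| = 7 m
7–12 s: |Δx| = |6 − 1| = 5 m
12–17 s: |Δx| = |12 − 6| = 6 m
Total path = 30 m; average speed = 30/17 = 30/17 m/s.

30/17 m/s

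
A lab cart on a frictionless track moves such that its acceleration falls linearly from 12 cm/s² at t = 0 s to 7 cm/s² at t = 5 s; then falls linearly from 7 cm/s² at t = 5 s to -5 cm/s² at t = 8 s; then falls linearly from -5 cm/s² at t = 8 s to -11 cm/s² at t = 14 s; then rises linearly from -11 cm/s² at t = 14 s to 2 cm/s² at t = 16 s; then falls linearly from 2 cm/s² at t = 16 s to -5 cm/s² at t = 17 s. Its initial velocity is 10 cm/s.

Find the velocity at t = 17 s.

2 cm/s

Δv equals the area under the a-t graph; then v = v₀ + Δv.
0–5 s: ½(12 + 7)(5) = 47.5 cm/s
5–8 s: ½(7 + -5)(3) = 3 cm/s
8–14 s: ½(-5 + -11)(6) = -48 cm/s
14–16 s: ½(-11 + 2)(2) = -9 cm/s
16–17 s: ½(2 + -5)(1) = -1.5 cm/s
Δv = -8 cm/s, so v(17) = 10 + (-8) = 2 cm/s.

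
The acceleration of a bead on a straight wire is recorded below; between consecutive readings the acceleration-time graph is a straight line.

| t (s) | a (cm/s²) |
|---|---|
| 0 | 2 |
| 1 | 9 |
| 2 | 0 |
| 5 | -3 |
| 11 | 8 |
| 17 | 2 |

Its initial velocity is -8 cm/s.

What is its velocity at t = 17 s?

42.5 cm/s

Δv equals the area under the a-t graph; then v = v₀ + Δv.
0–1 s: ½(2 + 9)(1) = 5.5 cm/s
1–2 s: ½(9 + 0)(1) = 4.5 cm/s
2–5 s: ½(0 + -3)(3) = -4.5 cm/s
5–11 s: ½(-3 + 8)(6) = 15 cm/s
11–17 s: ½(8 + 2)(6) = 30 cm/s
Δv = 50.5 cm/s, so v(17) = -8 + (50.5) = 42.5 cm/s.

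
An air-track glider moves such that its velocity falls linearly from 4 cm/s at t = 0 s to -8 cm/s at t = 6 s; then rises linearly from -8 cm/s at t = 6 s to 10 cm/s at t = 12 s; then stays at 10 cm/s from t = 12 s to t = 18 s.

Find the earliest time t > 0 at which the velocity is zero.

v changes sign on 0–6 s (from 4 to -8); the graph is linear there, so v = 0 at t = 0 + (-4)·(6 − 0)/(-8 − 4) = 2 s.

t = 2 s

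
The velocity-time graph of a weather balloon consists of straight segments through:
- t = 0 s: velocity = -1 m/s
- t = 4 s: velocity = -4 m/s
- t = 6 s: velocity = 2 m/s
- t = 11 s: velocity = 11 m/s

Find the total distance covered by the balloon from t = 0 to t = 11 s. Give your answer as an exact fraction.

275/6 m

Distance (not displacement) is the total path length: add the absolute areas under v-t.
0–4 s: |½(-1 + -4)(4)| = 10 m
4–6 s: v = 0 at t = 16/3 s; triangle areas 8/3 + 2/3 = 10/3 m
6–11 s: |½(2 + 11)(5)| = 32.5 m
Total distance = 275/6 m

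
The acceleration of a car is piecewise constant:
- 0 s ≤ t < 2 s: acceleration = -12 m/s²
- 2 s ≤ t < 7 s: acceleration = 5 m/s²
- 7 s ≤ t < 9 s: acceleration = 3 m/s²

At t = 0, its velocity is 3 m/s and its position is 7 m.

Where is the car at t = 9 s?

-39.5 m

On each constant-a segment, Δv = aΔt and Δx = v₀Δt + ½aΔt²; chain segment to segment.
0–2 s: v starts 3 m/s; Δx = 3·2 + ½·-12·2² = -18 m; v ends -21 m/s.
2–7 s: v starts -21 m/s; Δx = -21·5 + ½·5·5² = -42.5 m; v ends 4 m/s.
7–9 s: v starts 4 m/s; Δx = 4·2 + ½·3·2² = 14 m; v ends 10 m/s.
x(9) = 7 + Σ Δx = -39.5 m.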